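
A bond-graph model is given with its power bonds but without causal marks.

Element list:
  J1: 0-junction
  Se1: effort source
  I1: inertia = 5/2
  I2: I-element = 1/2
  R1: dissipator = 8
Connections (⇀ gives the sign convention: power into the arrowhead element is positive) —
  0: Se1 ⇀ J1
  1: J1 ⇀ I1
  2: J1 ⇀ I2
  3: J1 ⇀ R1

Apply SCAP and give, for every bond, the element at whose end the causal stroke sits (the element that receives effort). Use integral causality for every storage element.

β0 stroke at J1
β1 stroke at I1
β2 stroke at I2
β3 stroke at R1

#0 →J1  (Se1 fixes effort; stroke away)
#1 →I1  (J1: bond 0 brought effort, rest push out)
#2 →I2  (common-e at J1 fixed by 0)
#3 →R1  (J1: bond 0 brought effort, rest push out)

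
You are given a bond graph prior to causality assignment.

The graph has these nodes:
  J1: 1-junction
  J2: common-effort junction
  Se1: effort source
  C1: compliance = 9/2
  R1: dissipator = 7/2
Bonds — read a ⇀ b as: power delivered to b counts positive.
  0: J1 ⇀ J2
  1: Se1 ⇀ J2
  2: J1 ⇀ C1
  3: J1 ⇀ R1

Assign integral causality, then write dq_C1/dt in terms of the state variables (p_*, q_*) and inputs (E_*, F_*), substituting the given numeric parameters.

#1 stroke→J2  (source Se1 imposes e)
#0 stroke→J1  (0-jn J2 has e-setter on 1)
#2 stroke→J1  (C1: C, integral causality)
#3 stroke→R1  (J1: last free bond brings flow in)

dq_C1/dt = -2*E_Se1/7 - 4*q_C1/63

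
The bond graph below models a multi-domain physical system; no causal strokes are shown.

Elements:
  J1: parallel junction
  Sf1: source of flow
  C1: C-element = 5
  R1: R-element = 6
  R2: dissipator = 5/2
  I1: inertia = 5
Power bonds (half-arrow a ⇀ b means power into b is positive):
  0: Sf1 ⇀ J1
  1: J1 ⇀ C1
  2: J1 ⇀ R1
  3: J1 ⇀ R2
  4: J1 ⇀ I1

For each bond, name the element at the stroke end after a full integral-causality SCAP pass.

β0 stroke→Sf1
β1 stroke→J1
β2 stroke→R1
β3 stroke→R2
β4 stroke→I1

b0 |Sf1  (source Sf1 imposes f)
b1 |J1  (C1 integral (e out))
b2 |R1  (J1: bond 1 brought effort, rest push out)
b3 |R2  (0-jn J1 has e-setter on 1)
b4 |I1  (0-jn J1 has e-setter on 1)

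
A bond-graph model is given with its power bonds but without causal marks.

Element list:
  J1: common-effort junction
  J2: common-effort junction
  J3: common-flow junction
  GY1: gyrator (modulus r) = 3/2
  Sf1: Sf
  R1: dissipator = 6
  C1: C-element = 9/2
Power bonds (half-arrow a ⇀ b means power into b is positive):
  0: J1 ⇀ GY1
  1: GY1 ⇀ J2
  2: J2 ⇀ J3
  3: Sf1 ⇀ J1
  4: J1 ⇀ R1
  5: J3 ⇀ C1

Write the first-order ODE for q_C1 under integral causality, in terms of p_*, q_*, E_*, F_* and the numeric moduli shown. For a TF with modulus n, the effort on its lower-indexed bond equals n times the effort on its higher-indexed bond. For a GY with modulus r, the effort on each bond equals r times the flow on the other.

dq_C1/dt = 4*F_Sf1 - 16*q_C1/27

β3 stroke→Sf1  (Sf1 (Sf) sets flow on bond)
β5 stroke→J3  (prefer integral on C1)
β2 stroke→J2  (J3 needs exactly one f-in)
β1 stroke→GY1  (common-e at J2 fixed by 2)
β0 stroke→GY1  (GY1 both-in/both-out from 1)
β4 stroke→J1  (J1: last free bond brings effort in)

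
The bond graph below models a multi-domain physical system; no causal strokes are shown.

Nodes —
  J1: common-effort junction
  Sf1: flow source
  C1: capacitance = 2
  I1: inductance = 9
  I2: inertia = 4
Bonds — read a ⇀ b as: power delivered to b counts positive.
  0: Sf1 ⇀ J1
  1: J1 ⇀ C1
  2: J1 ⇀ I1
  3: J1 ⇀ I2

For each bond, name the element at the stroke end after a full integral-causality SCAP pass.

β0 stroke→Sf1  (Sf1 fixes flow; stroke at Sf1)
β1 stroke→J1  (C1 outputs effort q/C1)
β2 stroke→I1  (J1: bond 1 brought effort, rest push out)
β3 stroke→I2  (J1 effort already set via bond 1)

b0 stroke→Sf1
b1 stroke→J1
b2 stroke→I1
b3 stroke→I2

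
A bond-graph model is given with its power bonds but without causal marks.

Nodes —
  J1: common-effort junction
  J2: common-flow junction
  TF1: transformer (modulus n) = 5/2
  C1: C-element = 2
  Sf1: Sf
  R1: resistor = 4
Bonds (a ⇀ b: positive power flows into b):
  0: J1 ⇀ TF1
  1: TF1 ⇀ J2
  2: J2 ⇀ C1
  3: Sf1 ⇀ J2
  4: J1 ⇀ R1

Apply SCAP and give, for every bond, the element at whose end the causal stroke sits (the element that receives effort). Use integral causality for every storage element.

bond 3 stroke→Sf1  (source Sf1 imposes f)
bond 1 stroke→J2  (1-jn J2 has f-setter on 3)
bond 2 stroke→J2  (J2: bond 3 brought flow, rest push out)
bond 0 stroke→TF1  (TF1: transformer flips bond 1)
bond 4 stroke→J1  (only one effort-in slot at J1)

bond 0 stroke at TF1
bond 1 stroke at J2
bond 2 stroke at J2
bond 3 stroke at Sf1
bond 4 stroke at J1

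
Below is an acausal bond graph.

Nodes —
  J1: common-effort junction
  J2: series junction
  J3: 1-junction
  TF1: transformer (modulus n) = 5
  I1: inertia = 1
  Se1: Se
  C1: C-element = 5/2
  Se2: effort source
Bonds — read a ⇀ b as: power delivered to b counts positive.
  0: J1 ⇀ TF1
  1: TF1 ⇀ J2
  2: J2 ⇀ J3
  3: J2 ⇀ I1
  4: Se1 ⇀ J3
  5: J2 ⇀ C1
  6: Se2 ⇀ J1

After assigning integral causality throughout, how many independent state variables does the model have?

#4 |J3  (Se1 fixes effort; stroke away)
#6 |J1  (Se2: effort source, stroke at far end)
#0 |TF1  (0-jn J1 has e-setter on 6)
#2 |J2  (only one flow-in slot at J3)
#1 |J2  (TF TF1: opposite of bond 0)
#3 |I1  (I1: I, integral causality)
#5 |J2  (J2: bond 3 brought flow, rest push out)

2  (C1, I1 all integral)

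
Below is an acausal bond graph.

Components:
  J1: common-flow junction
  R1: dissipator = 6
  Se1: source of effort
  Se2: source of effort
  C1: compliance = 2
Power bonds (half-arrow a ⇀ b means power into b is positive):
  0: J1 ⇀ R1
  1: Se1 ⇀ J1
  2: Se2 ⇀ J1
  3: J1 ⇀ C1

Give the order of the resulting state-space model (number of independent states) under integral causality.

bond 1 stroke→J1  (source Se1 imposes e)
bond 2 stroke→J1  (source Se2 imposes e)
bond 3 stroke→J1  (C1: C, integral causality)
bond 0 stroke→R1  (only one flow-in slot at J1)

1  (C1 all integral)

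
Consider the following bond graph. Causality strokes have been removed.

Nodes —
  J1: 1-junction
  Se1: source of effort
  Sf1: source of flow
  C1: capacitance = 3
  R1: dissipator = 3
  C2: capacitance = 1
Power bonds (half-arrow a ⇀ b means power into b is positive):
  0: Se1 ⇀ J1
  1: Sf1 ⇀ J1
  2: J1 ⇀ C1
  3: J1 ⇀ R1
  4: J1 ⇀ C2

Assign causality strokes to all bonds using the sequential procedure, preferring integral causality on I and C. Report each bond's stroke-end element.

bond 0 stroke at J1  (Se1 fixes effort; stroke away)
bond 1 stroke at Sf1  (Sf1: flow source, stroke at near end)
bond 2 stroke at J1  (1-jn J1 has f-setter on 1)
bond 3 stroke at J1  (J1 flow already set via bond 1)
bond 4 stroke at J1  (common-f at J1 fixed by 1)

bond 0 →J1
bond 1 →Sf1
bond 2 →J1
bond 3 →J1
bond 4 →J1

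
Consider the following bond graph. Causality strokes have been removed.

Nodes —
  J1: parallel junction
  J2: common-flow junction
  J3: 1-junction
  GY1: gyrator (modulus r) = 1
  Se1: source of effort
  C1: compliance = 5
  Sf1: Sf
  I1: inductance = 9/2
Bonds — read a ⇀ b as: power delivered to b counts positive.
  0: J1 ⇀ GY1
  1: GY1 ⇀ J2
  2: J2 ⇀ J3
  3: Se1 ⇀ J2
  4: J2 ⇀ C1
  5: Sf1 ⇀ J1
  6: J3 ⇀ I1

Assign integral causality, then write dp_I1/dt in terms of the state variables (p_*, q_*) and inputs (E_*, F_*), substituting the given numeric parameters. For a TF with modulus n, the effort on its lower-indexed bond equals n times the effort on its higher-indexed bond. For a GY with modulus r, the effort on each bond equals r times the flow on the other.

β3 →J2  (Se1: effort source, stroke at far end)
β5 →Sf1  (Sf1: flow source, stroke at near end)
β0 →J1  (J1 needs exactly one e-in)
β1 →J2  (GY1 both-in/both-out from 0)
β4 →J2  (C1 outputs effort q/C1)
β2 →J3  (J2 needs exactly one f-in)
β6 →I1  (J3: last free bond brings flow in)

dp_I1/dt = E_Se1 + F_Sf1 - q_C1/5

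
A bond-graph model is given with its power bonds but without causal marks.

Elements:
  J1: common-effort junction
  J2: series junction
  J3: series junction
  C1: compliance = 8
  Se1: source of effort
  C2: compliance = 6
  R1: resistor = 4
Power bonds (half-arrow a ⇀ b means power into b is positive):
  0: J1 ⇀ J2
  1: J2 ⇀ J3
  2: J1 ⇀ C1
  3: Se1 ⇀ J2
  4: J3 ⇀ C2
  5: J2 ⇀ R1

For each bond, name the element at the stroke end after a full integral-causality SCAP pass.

#0 stroke at J2
#1 stroke at J2
#2 stroke at J1
#3 stroke at J2
#4 stroke at J3
#5 stroke at R1

bond 3 |J2  (Se1 fixes effort; stroke away)
bond 2 |J1  (prefer integral on C1)
bond 0 |J2  (common-e at J1 fixed by 2)
bond 4 |J3  (C2 outputs effort q/C2)
bond 1 |J2  (only one flow-in slot at J3)
bond 5 |R1  (J2 needs exactly one f-in)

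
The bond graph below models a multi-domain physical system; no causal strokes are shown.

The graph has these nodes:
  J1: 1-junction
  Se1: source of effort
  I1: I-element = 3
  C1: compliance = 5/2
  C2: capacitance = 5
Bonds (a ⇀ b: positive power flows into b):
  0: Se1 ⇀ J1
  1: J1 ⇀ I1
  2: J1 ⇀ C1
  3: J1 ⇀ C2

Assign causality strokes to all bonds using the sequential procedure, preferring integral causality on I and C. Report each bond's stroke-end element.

#0 |J1  (Se1: effort source, stroke at far end)
#1 |I1  (I1 outputs flow p/I1)
#2 |J1  (common-f at J1 fixed by 1)
#3 |J1  (J1 flow already set via bond 1)

#0 →J1
#1 →I1
#2 →J1
#3 →J1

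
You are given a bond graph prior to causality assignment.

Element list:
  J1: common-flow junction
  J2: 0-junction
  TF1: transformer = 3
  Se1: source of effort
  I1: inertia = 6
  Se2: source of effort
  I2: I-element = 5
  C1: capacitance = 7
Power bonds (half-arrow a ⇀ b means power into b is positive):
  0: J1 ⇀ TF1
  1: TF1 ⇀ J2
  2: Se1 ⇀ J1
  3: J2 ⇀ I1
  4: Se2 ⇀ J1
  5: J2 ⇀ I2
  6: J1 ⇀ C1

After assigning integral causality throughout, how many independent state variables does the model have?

β2 stroke at J1  (Se1 (Se) sets effort on bond)
β4 stroke at J1  (Se2: effort source, stroke at far end)
β3 stroke at I1  (I1: I, integral causality)
β5 stroke at I2  (I2: I, integral causality)
β1 stroke at J2  (closing 0-jn rule on J2)
β0 stroke at TF1  (TF1: transformer flips bond 1)
β6 stroke at J1  (J1: bond 0 brought flow, rest push out)

3  (C1, I1, I2 all integral)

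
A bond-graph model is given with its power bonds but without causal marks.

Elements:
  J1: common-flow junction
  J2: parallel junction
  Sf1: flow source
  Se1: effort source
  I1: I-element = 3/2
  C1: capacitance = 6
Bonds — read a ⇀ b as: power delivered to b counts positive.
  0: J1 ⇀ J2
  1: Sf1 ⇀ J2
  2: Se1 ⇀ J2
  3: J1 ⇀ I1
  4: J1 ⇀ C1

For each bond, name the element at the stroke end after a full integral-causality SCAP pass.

bond 1 |Sf1  (Sf1: flow source, stroke at near end)
bond 2 |J2  (Se1 fixes effort; stroke away)
bond 0 |J1  (J2 effort already set via bond 2)
bond 3 |I1  (prefer integral on I1)
bond 4 |J1  (1-jn J1 has f-setter on 3)

β0 stroke→J1
β1 stroke→Sf1
β2 stroke→J2
β3 stroke→I1
β4 stroke→J1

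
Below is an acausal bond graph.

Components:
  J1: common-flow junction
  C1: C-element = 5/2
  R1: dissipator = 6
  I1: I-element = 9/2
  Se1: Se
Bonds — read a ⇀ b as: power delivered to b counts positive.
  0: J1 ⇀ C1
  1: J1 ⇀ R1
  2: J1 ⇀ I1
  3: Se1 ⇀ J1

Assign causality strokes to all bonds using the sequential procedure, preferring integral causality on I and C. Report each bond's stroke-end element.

b0 |J1
b1 |J1
b2 |I1
b3 |J1

bond 3 stroke at J1  (Se1 fixes effort; stroke away)
bond 0 stroke at J1  (C1: C, integral causality)
bond 2 stroke at I1  (prefer integral on I1)
bond 1 stroke at J1  (common-f at J1 fixed by 2)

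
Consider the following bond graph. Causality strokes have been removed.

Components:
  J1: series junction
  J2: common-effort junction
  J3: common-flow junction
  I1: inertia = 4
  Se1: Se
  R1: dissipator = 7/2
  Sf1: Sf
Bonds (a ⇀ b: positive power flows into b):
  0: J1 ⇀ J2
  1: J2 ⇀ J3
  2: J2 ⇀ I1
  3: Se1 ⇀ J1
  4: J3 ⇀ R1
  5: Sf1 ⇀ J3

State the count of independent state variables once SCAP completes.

1  (I1 all integral)

b3 stroke→J1  (Se1: effort source, stroke at far end)
b5 stroke→Sf1  (Sf1 (Sf) sets flow on bond)
b0 stroke→J2  (J1 needs exactly one f-in)
b1 stroke→J3  (J2 effort already set via bond 0)
b2 stroke→I1  (J2 effort already set via bond 0)
b4 stroke→J3  (1-jn J3 has f-setter on 5)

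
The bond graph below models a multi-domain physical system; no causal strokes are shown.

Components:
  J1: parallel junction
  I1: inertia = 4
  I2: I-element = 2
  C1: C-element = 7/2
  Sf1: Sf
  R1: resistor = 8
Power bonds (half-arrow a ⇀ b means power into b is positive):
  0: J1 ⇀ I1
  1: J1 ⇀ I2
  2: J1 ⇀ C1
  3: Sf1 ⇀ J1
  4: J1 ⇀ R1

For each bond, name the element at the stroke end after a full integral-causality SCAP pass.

β0 |I1
β1 |I2
β2 |J1
β3 |Sf1
β4 |R1

#3 →Sf1  (Sf1 (Sf) sets flow on bond)
#0 →I1  (I1: I, integral causality)
#1 →I2  (I2: I, integral causality)
#2 →J1  (prefer integral on C1)
#4 →R1  (J1 effort already set via bond 2)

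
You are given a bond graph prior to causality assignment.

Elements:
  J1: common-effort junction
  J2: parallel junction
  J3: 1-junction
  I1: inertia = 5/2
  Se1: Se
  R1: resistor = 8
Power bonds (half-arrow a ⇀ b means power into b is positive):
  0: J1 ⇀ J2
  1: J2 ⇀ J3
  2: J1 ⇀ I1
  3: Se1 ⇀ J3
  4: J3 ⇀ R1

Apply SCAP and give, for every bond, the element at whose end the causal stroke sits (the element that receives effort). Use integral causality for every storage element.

β0 stroke→J1
β1 stroke→J2
β2 stroke→I1
β3 stroke→J3
β4 stroke→J3

bond 3 →J3  (Se1 fixes effort; stroke away)
bond 2 →I1  (I1 integral (f out))
bond 0 →J1  (J1 needs exactly one e-in)
bond 1 →J2  (only one effort-in slot at J2)
bond 4 →J3  (common-f at J3 fixed by 1)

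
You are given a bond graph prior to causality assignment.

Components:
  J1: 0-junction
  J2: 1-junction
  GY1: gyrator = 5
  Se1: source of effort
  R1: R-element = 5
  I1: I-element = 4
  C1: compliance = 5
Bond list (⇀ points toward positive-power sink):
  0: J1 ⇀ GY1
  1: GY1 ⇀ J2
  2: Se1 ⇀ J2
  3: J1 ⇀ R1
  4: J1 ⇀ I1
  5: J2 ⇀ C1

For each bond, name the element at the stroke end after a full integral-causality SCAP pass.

b0 stroke at GY1
b1 stroke at GY1
b2 stroke at J2
b3 stroke at J1
b4 stroke at I1
b5 stroke at J2

b2 stroke at J2  (Se1 fixes effort; stroke away)
b4 stroke at I1  (I1: I, integral causality)
b5 stroke at J2  (C1 outputs effort q/C1)
b1 stroke at GY1  (J2: last free bond brings flow in)
b0 stroke at GY1  (GY GY1: same side as bond 1)
b3 stroke at J1  (J1: last free bond brings effort in)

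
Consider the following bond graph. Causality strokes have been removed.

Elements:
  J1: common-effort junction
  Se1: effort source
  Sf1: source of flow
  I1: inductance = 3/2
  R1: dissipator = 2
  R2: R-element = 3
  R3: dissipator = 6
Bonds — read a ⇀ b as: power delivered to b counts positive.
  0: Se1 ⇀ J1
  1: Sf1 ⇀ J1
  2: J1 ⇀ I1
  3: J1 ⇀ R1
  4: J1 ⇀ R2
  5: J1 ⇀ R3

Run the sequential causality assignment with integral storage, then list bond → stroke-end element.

b0 stroke at J1  (Se1 fixes effort; stroke away)
b1 stroke at Sf1  (source Sf1 imposes f)
b2 stroke at I1  (0-jn J1 has e-setter on 0)
b3 stroke at R1  (J1 effort already set via bond 0)
b4 stroke at R2  (J1: bond 0 brought effort, rest push out)
b5 stroke at R3  (J1: bond 0 brought effort, rest push out)

bond 0 |J1
bond 1 |Sf1
bond 2 |I1
bond 3 |R1
bond 4 |R2
bond 5 |R3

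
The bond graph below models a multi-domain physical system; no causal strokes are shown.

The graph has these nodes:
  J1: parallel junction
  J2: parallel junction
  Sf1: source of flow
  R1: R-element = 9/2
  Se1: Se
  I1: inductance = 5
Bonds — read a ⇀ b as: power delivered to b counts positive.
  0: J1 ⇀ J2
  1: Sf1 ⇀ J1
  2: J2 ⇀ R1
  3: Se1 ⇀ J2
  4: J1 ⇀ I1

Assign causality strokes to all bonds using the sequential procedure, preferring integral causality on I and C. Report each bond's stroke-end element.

b1 →Sf1  (Sf1 (Sf) sets flow on bond)
b3 →J2  (Se1 fixes effort; stroke away)
b0 →J1  (J2: bond 3 brought effort, rest push out)
b2 →R1  (J2 effort already set via bond 3)
b4 →I1  (common-e at J1 fixed by 0)

#0 stroke→J1
#1 stroke→Sf1
#2 stroke→R1
#3 stroke→J2
#4 stroke→I1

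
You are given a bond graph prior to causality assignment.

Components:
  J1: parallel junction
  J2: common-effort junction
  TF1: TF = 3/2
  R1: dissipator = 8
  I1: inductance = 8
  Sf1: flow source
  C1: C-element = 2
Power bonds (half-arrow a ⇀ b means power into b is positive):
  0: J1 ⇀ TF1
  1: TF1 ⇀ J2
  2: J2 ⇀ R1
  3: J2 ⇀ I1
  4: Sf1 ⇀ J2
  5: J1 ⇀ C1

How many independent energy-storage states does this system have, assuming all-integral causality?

b4 →Sf1  (Sf1: flow source, stroke at near end)
b3 →I1  (I1 integral (f out))
b5 →J1  (prefer integral on C1)
b0 →TF1  (common-e at J1 fixed by 5)
b1 →J2  (through TF1, causality passes straight; one stroke at TF1)
b2 →R1  (0-jn J2 has e-setter on 1)

2  (C1, I1 all integral)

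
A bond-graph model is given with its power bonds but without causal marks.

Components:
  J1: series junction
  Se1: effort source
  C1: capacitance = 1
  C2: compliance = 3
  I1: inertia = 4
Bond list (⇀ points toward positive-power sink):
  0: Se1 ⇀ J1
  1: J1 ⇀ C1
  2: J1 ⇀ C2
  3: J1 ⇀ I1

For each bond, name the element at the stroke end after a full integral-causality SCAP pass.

#0 →J1  (Se1 (Se) sets effort on bond)
#1 →J1  (C1 integral (e out))
#2 →J1  (C2 integral (e out))
#3 →I1  (closing 1-jn rule on J1)

b0 stroke→J1
b1 stroke→J1
b2 stroke→J1
b3 stroke→I1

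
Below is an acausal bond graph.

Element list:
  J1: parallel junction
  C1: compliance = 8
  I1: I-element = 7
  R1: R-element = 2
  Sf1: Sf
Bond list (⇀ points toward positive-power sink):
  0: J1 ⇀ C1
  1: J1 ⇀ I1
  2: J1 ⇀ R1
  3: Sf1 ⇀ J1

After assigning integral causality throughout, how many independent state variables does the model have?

2  (C1, I1 all integral)

#3 stroke→Sf1  (Sf1: flow source, stroke at near end)
#0 stroke→J1  (C1 integral (e out))
#1 stroke→I1  (J1: bond 0 brought effort, rest push out)
#2 stroke→R1  (J1 effort already set via bond 0)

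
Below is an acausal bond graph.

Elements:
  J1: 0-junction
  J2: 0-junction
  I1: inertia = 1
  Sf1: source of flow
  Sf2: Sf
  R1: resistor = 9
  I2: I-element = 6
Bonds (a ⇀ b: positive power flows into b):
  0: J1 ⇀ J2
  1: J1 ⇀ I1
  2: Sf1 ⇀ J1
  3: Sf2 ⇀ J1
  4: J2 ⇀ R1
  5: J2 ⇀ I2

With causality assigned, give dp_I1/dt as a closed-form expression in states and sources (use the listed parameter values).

β2 |Sf1  (Sf1 (Sf) sets flow on bond)
β3 |Sf2  (Sf2 fixes flow; stroke at Sf2)
β1 |I1  (I1 integral (f out))
β0 |J1  (J1 needs exactly one e-in)
β5 |I2  (prefer integral on I2)
β4 |J2  (closing 0-jn rule on J2)

dp_I1/dt = 9*F_Sf1 + 9*F_Sf2 - 9*p_I1 - 3*p_I2/2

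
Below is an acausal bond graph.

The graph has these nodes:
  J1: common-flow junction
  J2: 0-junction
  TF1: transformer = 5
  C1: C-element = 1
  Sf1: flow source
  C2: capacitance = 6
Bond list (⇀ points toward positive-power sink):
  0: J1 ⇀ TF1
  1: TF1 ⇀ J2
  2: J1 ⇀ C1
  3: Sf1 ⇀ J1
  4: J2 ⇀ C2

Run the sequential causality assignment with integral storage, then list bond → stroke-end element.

β0 stroke at J1
β1 stroke at TF1
β2 stroke at J1
β3 stroke at Sf1
β4 stroke at J2

β3 |Sf1  (source Sf1 imposes f)
β0 |J1  (1-jn J1 has f-setter on 3)
β2 |J1  (J1 flow already set via bond 3)
β1 |TF1  (TF TF1: opposite of bond 0)
β4 |J2  (J2: last free bond brings effort in)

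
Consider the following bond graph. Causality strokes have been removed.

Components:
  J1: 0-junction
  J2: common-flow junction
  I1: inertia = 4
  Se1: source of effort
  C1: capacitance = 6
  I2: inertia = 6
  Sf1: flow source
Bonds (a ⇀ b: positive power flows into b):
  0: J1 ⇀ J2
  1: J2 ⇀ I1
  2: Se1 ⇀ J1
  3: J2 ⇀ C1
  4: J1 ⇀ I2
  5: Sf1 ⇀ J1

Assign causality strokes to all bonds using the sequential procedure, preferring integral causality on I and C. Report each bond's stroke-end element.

#2 stroke at J1  (Se1 (Se) sets effort on bond)
#5 stroke at Sf1  (Sf1 fixes flow; stroke at Sf1)
#0 stroke at J2  (0-jn J1 has e-setter on 2)
#4 stroke at I2  (J1: bond 2 brought effort, rest push out)
#1 stroke at I1  (I1 outputs flow p/I1)
#3 stroke at J2  (J2: bond 1 brought flow, rest push out)

b0 stroke→J2
b1 stroke→I1
b2 stroke→J1
b3 stroke→J2
b4 stroke→I2
b5 stroke→Sf1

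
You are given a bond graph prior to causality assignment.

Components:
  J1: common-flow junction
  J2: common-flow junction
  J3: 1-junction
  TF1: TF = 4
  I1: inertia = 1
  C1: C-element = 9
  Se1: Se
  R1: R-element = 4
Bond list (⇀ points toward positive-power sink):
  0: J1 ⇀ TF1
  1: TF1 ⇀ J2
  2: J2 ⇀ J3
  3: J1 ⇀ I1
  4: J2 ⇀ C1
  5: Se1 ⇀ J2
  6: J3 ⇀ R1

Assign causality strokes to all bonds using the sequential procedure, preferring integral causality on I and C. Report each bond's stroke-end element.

β0 |J1
β1 |TF1
β2 |J2
β3 |I1
β4 |J2
β5 |J2
β6 |J3

β5 stroke→J2  (Se1 (Se) sets effort on bond)
β3 stroke→I1  (I1: I, integral causality)
β0 stroke→J1  (J1 flow already set via bond 3)
β1 stroke→TF1  (TF1 one-in-one-out from 0)
β2 stroke→J2  (J2: bond 1 brought flow, rest push out)
β4 stroke→J2  (1-jn J2 has f-setter on 1)
β6 stroke→J3  (common-f at J3 fixed by 2)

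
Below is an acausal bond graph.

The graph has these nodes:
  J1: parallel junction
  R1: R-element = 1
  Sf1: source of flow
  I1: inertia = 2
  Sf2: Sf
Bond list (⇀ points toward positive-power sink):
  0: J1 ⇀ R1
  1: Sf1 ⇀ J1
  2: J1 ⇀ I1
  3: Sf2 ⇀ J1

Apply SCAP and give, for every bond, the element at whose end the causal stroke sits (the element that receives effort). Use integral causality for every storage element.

β1 stroke at Sf1  (Sf1 (Sf) sets flow on bond)
β3 stroke at Sf2  (source Sf2 imposes f)
β2 stroke at I1  (I1: I, integral causality)
β0 stroke at J1  (only one effort-in slot at J1)

#0 →J1
#1 →Sf1
#2 →I1
#3 →Sf2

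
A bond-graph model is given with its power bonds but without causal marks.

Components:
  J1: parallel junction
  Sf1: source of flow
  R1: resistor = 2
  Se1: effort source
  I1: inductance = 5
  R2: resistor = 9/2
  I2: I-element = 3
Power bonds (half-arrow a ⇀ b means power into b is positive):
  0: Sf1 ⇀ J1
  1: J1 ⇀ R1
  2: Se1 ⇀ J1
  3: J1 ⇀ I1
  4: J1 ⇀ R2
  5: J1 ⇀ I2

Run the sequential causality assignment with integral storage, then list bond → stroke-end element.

β0 stroke at Sf1  (Sf1: flow source, stroke at near end)
β2 stroke at J1  (Se1: effort source, stroke at far end)
β1 stroke at R1  (J1: bond 2 brought effort, rest push out)
β3 stroke at I1  (common-e at J1 fixed by 2)
β4 stroke at R2  (0-jn J1 has e-setter on 2)
β5 stroke at I2  (0-jn J1 has e-setter on 2)

#0 →Sf1
#1 →R1
#2 →J1
#3 →I1
#4 →R2
#5 →I2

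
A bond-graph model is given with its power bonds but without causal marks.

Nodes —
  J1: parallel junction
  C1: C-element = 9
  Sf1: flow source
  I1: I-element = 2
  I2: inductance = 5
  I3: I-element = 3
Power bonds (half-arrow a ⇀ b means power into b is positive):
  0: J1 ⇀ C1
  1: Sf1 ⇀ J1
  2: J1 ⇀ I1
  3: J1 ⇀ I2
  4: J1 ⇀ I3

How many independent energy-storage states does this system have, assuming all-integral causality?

b1 stroke→Sf1  (Sf1: flow source, stroke at near end)
b0 stroke→J1  (prefer integral on C1)
b2 stroke→I1  (common-e at J1 fixed by 0)
b3 stroke→I2  (common-e at J1 fixed by 0)
b4 stroke→I3  (0-jn J1 has e-setter on 0)

4  (C1, I1, I2, I3 all integral)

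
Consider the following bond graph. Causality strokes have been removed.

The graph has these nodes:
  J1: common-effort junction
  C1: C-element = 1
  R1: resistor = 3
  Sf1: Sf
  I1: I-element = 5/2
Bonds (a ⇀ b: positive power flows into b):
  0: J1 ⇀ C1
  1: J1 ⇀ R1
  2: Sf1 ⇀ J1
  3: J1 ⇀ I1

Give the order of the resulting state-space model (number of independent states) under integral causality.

2  (C1, I1 all integral)

#2 stroke at Sf1  (source Sf1 imposes f)
#0 stroke at J1  (C1 outputs effort q/C1)
#1 stroke at R1  (0-jn J1 has e-setter on 0)
#3 stroke at I1  (common-e at J1 fixed by 0)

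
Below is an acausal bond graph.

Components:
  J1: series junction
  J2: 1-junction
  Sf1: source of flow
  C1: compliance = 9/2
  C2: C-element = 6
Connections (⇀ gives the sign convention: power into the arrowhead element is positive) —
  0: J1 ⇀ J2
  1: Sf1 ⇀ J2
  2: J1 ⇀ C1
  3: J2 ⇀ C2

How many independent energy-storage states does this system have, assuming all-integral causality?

bond 1 stroke→Sf1  (Sf1: flow source, stroke at near end)
bond 0 stroke→J2  (common-f at J2 fixed by 1)
bond 3 stroke→J2  (J2 flow already set via bond 1)
bond 2 stroke→J1  (1-jn J1 has f-setter on 0)

2  (C1, C2 all integral)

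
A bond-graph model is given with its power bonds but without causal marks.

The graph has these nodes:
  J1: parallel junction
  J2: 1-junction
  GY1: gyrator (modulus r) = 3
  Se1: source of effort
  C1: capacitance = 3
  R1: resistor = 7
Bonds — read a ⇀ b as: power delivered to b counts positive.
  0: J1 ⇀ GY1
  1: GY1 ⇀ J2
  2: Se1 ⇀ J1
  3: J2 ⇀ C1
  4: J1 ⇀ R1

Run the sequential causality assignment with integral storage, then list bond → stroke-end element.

bond 0 |GY1
bond 1 |GY1
bond 2 |J1
bond 3 |J2
bond 4 |R1

b2 stroke at J1  (Se1 fixes effort; stroke away)
b0 stroke at GY1  (J1: bond 2 brought effort, rest push out)
b4 stroke at R1  (J1 effort already set via bond 2)
b1 stroke at GY1  (GY GY1: same side as bond 0)
b3 stroke at J2  (1-jn J2 has f-setter on 1)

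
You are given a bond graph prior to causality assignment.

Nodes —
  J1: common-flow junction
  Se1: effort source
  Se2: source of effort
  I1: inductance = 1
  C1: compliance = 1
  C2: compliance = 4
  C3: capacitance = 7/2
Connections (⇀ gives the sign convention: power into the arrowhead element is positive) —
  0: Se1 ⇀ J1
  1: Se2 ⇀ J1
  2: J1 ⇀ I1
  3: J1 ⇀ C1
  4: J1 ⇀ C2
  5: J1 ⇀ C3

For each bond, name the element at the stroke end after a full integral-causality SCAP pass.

bond 0 stroke→J1
bond 1 stroke→J1
bond 2 stroke→I1
bond 3 stroke→J1
bond 4 stroke→J1
bond 5 stroke→J1

#0 stroke→J1  (Se1 (Se) sets effort on bond)
#1 stroke→J1  (source Se2 imposes e)
#2 stroke→I1  (I1 integral (f out))
#3 stroke→J1  (J1 flow already set via bond 2)
#4 stroke→J1  (J1 flow already set via bond 2)
#5 stroke→J1  (common-f at J1 fixed by 2)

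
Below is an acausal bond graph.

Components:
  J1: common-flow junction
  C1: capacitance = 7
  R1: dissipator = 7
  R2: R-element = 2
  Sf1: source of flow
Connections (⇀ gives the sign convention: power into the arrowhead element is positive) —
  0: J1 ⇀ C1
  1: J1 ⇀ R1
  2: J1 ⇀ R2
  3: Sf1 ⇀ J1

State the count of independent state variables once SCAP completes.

1  (C1 all integral)

bond 3 |Sf1  (Sf1 (Sf) sets flow on bond)
bond 0 |J1  (J1 flow already set via bond 3)
bond 1 |J1  (1-jn J1 has f-setter on 3)
bond 2 |J1  (1-jn J1 has f-setter on 3)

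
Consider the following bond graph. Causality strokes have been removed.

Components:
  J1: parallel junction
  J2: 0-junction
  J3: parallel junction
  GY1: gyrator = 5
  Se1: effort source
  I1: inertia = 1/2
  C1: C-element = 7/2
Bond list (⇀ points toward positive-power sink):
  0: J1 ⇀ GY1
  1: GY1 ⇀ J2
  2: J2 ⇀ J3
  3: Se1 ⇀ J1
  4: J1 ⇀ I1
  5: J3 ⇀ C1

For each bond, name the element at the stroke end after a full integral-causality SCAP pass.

β0 stroke→GY1
β1 stroke→GY1
β2 stroke→J2
β3 stroke→J1
β4 stroke→I1
β5 stroke→J3

b3 stroke at J1  (source Se1 imposes e)
b0 stroke at GY1  (0-jn J1 has e-setter on 3)
b4 stroke at I1  (0-jn J1 has e-setter on 3)
b1 stroke at GY1  (GY1: gyrator matches bond 0)
b2 stroke at J2  (only one effort-in slot at J2)
b5 stroke at J3  (J3 needs exactly one e-in)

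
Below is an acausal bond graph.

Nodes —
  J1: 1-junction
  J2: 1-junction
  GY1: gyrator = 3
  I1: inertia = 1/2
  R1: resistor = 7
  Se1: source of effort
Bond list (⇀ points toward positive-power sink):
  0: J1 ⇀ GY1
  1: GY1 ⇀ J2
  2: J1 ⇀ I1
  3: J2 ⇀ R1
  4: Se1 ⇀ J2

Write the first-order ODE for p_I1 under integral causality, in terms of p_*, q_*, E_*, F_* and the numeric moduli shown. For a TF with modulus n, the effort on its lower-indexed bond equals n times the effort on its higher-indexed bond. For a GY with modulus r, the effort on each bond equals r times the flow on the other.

#4 stroke at J2  (Se1 (Se) sets effort on bond)
#2 stroke at I1  (I1 integral (f out))
#0 stroke at J1  (1-jn J1 has f-setter on 2)
#1 stroke at J2  (GY1: gyrator matches bond 0)
#3 stroke at R1  (only one flow-in slot at J2)

dp_I1/dt = -3*E_Se1/7 - 18*p_I1/7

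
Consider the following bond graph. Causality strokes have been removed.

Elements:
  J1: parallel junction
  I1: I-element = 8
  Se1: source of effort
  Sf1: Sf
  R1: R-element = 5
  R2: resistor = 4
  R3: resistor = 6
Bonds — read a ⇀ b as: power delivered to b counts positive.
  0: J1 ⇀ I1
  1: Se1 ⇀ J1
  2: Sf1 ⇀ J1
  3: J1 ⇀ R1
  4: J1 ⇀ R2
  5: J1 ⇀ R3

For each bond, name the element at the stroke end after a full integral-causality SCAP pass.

#1 →J1  (Se1 (Se) sets effort on bond)
#2 →Sf1  (Sf1 fixes flow; stroke at Sf1)
#0 →I1  (0-jn J1 has e-setter on 1)
#3 →R1  (J1 effort already set via bond 1)
#4 →R2  (J1 effort already set via bond 1)
#5 →R3  (0-jn J1 has e-setter on 1)

bond 0 |I1
bond 1 |J1
bond 2 |Sf1
bond 3 |R1
bond 4 |R2
bond 5 |R3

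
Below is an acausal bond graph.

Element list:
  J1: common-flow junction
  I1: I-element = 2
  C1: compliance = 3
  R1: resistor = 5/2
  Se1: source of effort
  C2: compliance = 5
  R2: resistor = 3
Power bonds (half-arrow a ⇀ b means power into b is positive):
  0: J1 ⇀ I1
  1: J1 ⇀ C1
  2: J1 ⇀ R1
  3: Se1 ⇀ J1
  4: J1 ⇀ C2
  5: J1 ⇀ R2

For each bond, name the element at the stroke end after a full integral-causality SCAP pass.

#3 |J1  (source Se1 imposes e)
#0 |I1  (I1 outputs flow p/I1)
#1 |J1  (common-f at J1 fixed by 0)
#2 |J1  (J1: bond 0 brought flow, rest push out)
#4 |J1  (1-jn J1 has f-setter on 0)
#5 |J1  (1-jn J1 has f-setter on 0)

b0 →I1
b1 →J1
b2 →J1
b3 →J1
b4 →J1
b5 →J1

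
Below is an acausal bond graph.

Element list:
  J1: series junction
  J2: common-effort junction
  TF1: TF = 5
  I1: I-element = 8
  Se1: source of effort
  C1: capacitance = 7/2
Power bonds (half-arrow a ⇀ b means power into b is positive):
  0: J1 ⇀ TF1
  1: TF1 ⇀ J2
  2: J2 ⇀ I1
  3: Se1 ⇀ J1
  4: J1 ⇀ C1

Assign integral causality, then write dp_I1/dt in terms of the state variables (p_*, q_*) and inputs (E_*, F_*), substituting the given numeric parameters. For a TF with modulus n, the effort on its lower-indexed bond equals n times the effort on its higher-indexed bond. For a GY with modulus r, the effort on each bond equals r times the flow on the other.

dp_I1/dt = E_Se1/5 - 2*q_C1/35

β3 stroke→J1  (Se1 fixes effort; stroke away)
β2 stroke→I1  (I1: I, integral causality)
β1 stroke→J2  (J2: last free bond brings effort in)
β0 stroke→TF1  (TF1: transformer flips bond 1)
β4 stroke→J1  (common-f at J1 fixed by 0)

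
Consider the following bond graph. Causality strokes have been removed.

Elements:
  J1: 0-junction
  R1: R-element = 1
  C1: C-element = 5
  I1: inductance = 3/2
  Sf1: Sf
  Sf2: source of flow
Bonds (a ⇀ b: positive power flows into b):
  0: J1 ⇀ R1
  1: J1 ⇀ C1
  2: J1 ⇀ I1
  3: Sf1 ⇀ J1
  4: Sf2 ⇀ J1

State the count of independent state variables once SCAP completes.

2  (C1, I1 all integral)

b3 stroke→Sf1  (Sf1 (Sf) sets flow on bond)
b4 stroke→Sf2  (source Sf2 imposes f)
b1 stroke→J1  (C1: C, integral causality)
b0 stroke→R1  (J1: bond 1 brought effort, rest push out)
b2 stroke→I1  (common-e at J1 fixed by 1)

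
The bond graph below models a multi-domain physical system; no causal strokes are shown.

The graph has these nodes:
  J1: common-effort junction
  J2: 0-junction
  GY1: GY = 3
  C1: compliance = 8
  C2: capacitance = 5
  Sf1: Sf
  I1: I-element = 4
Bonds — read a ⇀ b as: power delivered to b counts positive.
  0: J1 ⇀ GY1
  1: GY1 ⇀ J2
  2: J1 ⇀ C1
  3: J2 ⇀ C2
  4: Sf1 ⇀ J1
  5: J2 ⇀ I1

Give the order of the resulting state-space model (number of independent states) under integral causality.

3  (C1, C2, I1 all integral)

β4 stroke→Sf1  (Sf1 (Sf) sets flow on bond)
β2 stroke→J1  (C1 outputs effort q/C1)
β0 stroke→GY1  (common-e at J1 fixed by 2)
β1 stroke→GY1  (GY1 both-in/both-out from 0)
β3 stroke→J2  (C2: C, integral causality)
β5 stroke→I1  (common-e at J2 fixed by 3)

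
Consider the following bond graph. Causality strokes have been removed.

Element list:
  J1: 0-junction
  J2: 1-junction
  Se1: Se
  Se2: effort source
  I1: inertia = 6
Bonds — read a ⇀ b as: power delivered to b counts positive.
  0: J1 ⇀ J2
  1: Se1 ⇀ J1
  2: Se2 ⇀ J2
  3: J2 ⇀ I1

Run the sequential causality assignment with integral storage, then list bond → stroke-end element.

b1 →J1  (Se1 (Se) sets effort on bond)
b2 →J2  (Se2 fixes effort; stroke away)
b0 →J2  (0-jn J1 has e-setter on 1)
b3 →I1  (J2 needs exactly one f-in)

b0 |J2
b1 |J1
b2 |J2
b3 |I1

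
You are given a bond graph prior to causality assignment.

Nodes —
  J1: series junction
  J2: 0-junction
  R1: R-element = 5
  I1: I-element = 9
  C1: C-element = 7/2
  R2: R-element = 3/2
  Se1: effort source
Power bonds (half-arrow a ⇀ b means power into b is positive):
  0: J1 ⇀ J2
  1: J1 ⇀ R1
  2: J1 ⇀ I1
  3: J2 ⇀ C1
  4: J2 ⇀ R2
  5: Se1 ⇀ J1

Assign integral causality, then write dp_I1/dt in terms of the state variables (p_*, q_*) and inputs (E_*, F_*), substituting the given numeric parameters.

bond 5 →J1  (Se1: effort source, stroke at far end)
bond 2 →I1  (prefer integral on I1)
bond 0 →J1  (common-f at J1 fixed by 2)
bond 1 →J1  (J1: bond 2 brought flow, rest push out)
bond 3 →J2  (C1 integral (e out))
bond 4 →R2  (0-jn J2 has e-setter on 3)

dp_I1/dt = E_Se1 - 5*p_I1/9 - 2*q_C1/7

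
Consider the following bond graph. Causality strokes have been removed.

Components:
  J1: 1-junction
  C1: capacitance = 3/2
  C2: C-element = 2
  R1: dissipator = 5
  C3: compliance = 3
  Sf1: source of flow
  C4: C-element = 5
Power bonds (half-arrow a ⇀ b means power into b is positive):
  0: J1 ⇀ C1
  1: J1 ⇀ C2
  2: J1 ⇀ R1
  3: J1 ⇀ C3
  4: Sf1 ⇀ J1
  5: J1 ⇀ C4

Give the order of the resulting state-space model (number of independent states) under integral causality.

b4 stroke→Sf1  (source Sf1 imposes f)
b0 stroke→J1  (J1: bond 4 brought flow, rest push out)
b1 stroke→J1  (J1: bond 4 brought flow, rest push out)
b2 stroke→J1  (J1: bond 4 brought flow, rest push out)
b3 stroke→J1  (common-f at J1 fixed by 4)
b5 stroke→J1  (J1 flow already set via bond 4)

4  (C1, C2, C3, C4 all integral)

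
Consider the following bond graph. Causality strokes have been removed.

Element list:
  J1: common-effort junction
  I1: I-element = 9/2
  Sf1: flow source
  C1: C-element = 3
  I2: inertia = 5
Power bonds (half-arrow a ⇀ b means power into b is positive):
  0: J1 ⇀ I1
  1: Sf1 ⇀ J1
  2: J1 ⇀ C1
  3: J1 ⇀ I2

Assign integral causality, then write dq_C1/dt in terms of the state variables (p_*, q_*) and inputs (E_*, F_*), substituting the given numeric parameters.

dq_C1/dt = F_Sf1 - 2*p_I1/9 - p_I2/5

bond 1 stroke→Sf1  (Sf1: flow source, stroke at near end)
bond 0 stroke→I1  (I1: I, integral causality)
bond 2 stroke→J1  (prefer integral on C1)
bond 3 stroke→I2  (common-e at J1 fixed by 2)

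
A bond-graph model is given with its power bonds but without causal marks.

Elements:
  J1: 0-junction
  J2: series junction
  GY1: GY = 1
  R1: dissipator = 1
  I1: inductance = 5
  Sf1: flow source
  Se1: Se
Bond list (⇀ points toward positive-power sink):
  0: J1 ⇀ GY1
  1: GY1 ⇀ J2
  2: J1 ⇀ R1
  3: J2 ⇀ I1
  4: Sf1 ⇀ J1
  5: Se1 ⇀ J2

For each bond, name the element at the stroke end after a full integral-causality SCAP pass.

#0 stroke→J1
#1 stroke→J2
#2 stroke→R1
#3 stroke→I1
#4 stroke→Sf1
#5 stroke→J2

β4 stroke at Sf1  (Sf1 fixes flow; stroke at Sf1)
β5 stroke at J2  (source Se1 imposes e)
β3 stroke at I1  (prefer integral on I1)
β1 stroke at J2  (common-f at J2 fixed by 3)
β0 stroke at J1  (GY1: gyrator matches bond 1)
β2 stroke at R1  (J1: bond 0 brought effort, rest push out)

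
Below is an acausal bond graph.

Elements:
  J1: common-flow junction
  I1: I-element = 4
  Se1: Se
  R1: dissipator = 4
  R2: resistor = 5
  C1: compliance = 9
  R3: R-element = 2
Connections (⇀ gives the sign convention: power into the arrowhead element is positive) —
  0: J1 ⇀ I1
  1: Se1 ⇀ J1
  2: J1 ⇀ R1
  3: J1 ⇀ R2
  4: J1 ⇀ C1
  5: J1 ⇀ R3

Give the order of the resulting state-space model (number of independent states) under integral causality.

#1 stroke→J1  (Se1 (Se) sets effort on bond)
#0 stroke→I1  (prefer integral on I1)
#2 stroke→J1  (J1 flow already set via bond 0)
#3 stroke→J1  (common-f at J1 fixed by 0)
#4 stroke→J1  (1-jn J1 has f-setter on 0)
#5 stroke→J1  (J1: bond 0 brought flow, rest push out)

2  (C1, I1 all integral)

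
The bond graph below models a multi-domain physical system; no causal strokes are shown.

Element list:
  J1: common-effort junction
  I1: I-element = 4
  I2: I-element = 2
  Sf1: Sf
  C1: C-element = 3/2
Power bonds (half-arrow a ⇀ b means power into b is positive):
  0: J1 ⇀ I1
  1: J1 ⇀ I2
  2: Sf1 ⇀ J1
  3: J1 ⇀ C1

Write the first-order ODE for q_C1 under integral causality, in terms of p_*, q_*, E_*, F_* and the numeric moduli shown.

dq_C1/dt = F_Sf1 - p_I1/4 - p_I2/2

b2 |Sf1  (Sf1 fixes flow; stroke at Sf1)
b0 |I1  (I1 outputs flow p/I1)
b1 |I2  (I2: I, integral causality)
b3 |J1  (J1: last free bond brings effort in)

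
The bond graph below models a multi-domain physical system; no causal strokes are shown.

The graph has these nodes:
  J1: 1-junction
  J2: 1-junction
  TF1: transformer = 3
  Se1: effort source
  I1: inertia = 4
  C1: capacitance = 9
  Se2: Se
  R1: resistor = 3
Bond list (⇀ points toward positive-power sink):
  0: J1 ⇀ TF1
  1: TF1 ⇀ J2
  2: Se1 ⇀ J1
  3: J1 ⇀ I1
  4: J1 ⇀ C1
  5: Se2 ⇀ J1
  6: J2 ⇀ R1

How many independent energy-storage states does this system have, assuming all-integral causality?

2  (C1, I1 all integral)

b2 →J1  (Se1 fixes effort; stroke away)
b5 →J1  (Se2 (Se) sets effort on bond)
b3 →I1  (prefer integral on I1)
b0 →J1  (1-jn J1 has f-setter on 3)
b4 →J1  (J1 flow already set via bond 3)
b1 →TF1  (TF TF1: opposite of bond 0)
b6 →J2  (1-jn J2 has f-setter on 1)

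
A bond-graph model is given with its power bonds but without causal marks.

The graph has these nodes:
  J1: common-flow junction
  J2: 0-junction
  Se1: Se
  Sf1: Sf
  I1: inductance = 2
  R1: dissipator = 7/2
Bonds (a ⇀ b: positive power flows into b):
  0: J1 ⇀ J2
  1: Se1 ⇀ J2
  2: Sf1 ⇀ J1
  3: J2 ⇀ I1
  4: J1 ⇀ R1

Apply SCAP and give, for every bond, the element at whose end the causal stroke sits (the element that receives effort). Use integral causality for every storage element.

bond 0 →J1
bond 1 →J2
bond 2 →Sf1
bond 3 →I1
bond 4 →J1

#1 |J2  (Se1 (Se) sets effort on bond)
#2 |Sf1  (Sf1: flow source, stroke at near end)
#0 |J1  (1-jn J1 has f-setter on 2)
#4 |J1  (1-jn J1 has f-setter on 2)
#3 |I1  (0-jn J2 has e-setter on 1)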